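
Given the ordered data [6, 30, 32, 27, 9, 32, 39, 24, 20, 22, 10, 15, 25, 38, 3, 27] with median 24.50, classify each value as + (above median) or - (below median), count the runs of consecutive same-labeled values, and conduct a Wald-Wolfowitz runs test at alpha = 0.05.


Step 1: Compute median = 24.50; label A = above, B = below.
Labels in order: BAAABAABBBBBAABA  (n_A = 8, n_B = 8)
Step 2: Count runs R = 8.
Step 3: Under H0 (random ordering), E[R] = 2*n_A*n_B/(n_A+n_B) + 1 = 2*8*8/16 + 1 = 9.0000.
        Var[R] = 2*n_A*n_B*(2*n_A*n_B - n_A - n_B) / ((n_A+n_B)^2 * (n_A+n_B-1)) = 14336/3840 = 3.7333.
        SD[R] = 1.9322.
Step 4: Continuity-corrected z = (R + 0.5 - E[R]) / SD[R] = (8 + 0.5 - 9.0000) / 1.9322 = -0.2588.
Step 5: Two-sided p-value via normal approximation = 2*(1 - Phi(|z|)) = 0.795809.
Step 6: alpha = 0.05. fail to reject H0.

R = 8, z = -0.2588, p = 0.795809, fail to reject H0.


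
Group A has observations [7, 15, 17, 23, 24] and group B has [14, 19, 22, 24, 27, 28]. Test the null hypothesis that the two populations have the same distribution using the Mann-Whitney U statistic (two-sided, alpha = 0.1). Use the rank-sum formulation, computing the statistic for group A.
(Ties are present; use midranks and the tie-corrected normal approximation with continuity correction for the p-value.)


Step 1: Combine and sort all 11 observations; assign midranks.
sorted (value, group): (7,X), (14,Y), (15,X), (17,X), (19,Y), (22,Y), (23,X), (24,X), (24,Y), (27,Y), (28,Y)
ranks: 7->1, 14->2, 15->3, 17->4, 19->5, 22->6, 23->7, 24->8.5, 24->8.5, 27->10, 28->11
Step 2: Rank sum for X: R1 = 1 + 3 + 4 + 7 + 8.5 = 23.5.
Step 3: U_X = R1 - n1(n1+1)/2 = 23.5 - 5*6/2 = 23.5 - 15 = 8.5.
       U_Y = n1*n2 - U_X = 30 - 8.5 = 21.5.
Step 4: Ties are present, so use the tie-corrected normal approximation (with continuity correction) for the p-value.
Step 5: p-value = 0.272229; compare to alpha = 0.1. fail to reject H0.

U_X = 8.5, p = 0.272229, fail to reject H0 at alpha = 0.1.


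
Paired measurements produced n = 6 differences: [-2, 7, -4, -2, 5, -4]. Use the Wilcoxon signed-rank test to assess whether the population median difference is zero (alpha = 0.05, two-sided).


Step 1: Drop any zero differences (none here) and take |d_i|.
|d| = [2, 7, 4, 2, 5, 4]
Step 2: Midrank |d_i| (ties get averaged ranks).
ranks: |2|->1.5, |7|->6, |4|->3.5, |2|->1.5, |5|->5, |4|->3.5
Step 3: Attach original signs; sum ranks with positive sign and with negative sign.
W+ = 6 + 5 = 11
W- = 1.5 + 3.5 + 1.5 + 3.5 = 10
(Check: W+ + W- = 21 should equal n(n+1)/2 = 21.)
Step 4: Test statistic W = min(W+, W-) = 10.
Step 5: Ties in |d|, so use the tie-corrected normal approximation.
        E[W] = n(n+1)/4 = 6*7/4 = 10.5.
        Tie groups: |d|=2 (t=2), |d|=4 (t=2); sum(t^3 - t) = 12.
        Var[W] = n(n+1)(2n+1)/24 - sum(t^3-t)/48 = 546/24 - 12/48 = 22.5.
        z = (W - E[W]) / sqrt(Var[W]) = (10 - 10.5) / 4.7434 = -0.1054.
        Two-sided p = 2*Phi(z) = 0.916051.
Step 6: alpha = 0.05. fail to reject H0.

W+ = 11, W- = 10, W = min = 10, p = 0.916051, fail to reject H0.


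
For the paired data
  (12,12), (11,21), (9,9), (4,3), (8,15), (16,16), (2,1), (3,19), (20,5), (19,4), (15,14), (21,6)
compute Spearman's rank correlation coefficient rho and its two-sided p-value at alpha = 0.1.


Step 1: Rank x and y separately (midranks; no ties here).
rank(x): 12->7, 11->6, 9->5, 4->3, 8->4, 16->9, 2->1, 3->2, 20->11, 19->10, 15->8, 21->12
rank(y): 12->7, 21->12, 9->6, 3->2, 15->9, 16->10, 1->1, 19->11, 5->4, 4->3, 14->8, 6->5
Step 2: d_i = R_x(i) - R_y(i); compute d_i^2.
  (7-7)^2=0, (6-12)^2=36, (5-6)^2=1, (3-2)^2=1, (4-9)^2=25, (9-10)^2=1, (1-1)^2=0, (2-11)^2=81, (11-4)^2=49, (10-3)^2=49, (8-8)^2=0, (12-5)^2=49
sum(d^2) = 292.
Step 3: rho = 1 - 6*292 / (12*(12^2 - 1)) = 1 - 1752/1716 = -0.020979.
Step 4: Under H0, t = rho * sqrt((n-2)/(1-rho^2)) = -0.0664 ~ t(10).
Step 5: Two-sided p-value from the t-distribution with 10 df = 0.948402.
Step 6: alpha = 0.1. fail to reject H0.

rho = -0.0210, p = 0.948402, fail to reject H0 at alpha = 0.1.


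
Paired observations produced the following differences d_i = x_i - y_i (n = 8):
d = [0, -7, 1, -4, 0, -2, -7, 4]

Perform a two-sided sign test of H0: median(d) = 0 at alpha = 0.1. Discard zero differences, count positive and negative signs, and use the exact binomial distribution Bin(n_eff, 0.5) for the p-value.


Step 1: Discard zero differences. Original n = 8; n_eff = number of nonzero differences = 6.
Nonzero differences (with sign): -7, +1, -4, -2, -7, +4
Step 2: Count signs: positive = 2, negative = 4.
Step 3: Under H0: P(positive) = 0.5, so the number of positives S ~ Bin(6, 0.5).
Step 4: Two-sided exact p-value = sum of Bin(6,0.5) probabilities at or below the observed probability = 0.687500.
Step 5: alpha = 0.1. fail to reject H0.

n_eff = 6, pos = 2, neg = 4, p = 0.687500, fail to reject H0.


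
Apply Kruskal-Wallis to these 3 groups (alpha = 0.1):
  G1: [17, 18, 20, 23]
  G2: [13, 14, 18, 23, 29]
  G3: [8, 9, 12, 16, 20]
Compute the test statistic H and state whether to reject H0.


Step 1: Combine all N = 14 observations and assign midranks.
sorted (value, group, rank): (8,G3,1), (9,G3,2), (12,G3,3), (13,G2,4), (14,G2,5), (16,G3,6), (17,G1,7), (18,G1,8.5), (18,G2,8.5), (20,G1,10.5), (20,G3,10.5), (23,G1,12.5), (23,G2,12.5), (29,G2,14)
Step 2: Sum ranks within each group.
R_1 = 38.5 (n_1 = 4)
R_2 = 44 (n_2 = 5)
R_3 = 22.5 (n_3 = 5)
Step 3: H = 12/(N(N+1)) * sum(R_i^2/n_i) - 3(N+1)
     = 12/(14*15) * (38.5^2/4 + 44^2/5 + 22.5^2/5) - 3*15
     = 0.057143 * 859.013 - 45
     = 4.086429.
Step 4: Ties present; correction factor C = 1 - 18/(14^3 - 14) = 0.993407. Corrected H = 4.086429 / 0.993407 = 4.113551.
Step 5: Under H0, H ~ chi^2(2); p-value = 0.127866.
Step 6: alpha = 0.1. fail to reject H0.

H = 4.1136, df = 2, p = 0.127866, fail to reject H0.


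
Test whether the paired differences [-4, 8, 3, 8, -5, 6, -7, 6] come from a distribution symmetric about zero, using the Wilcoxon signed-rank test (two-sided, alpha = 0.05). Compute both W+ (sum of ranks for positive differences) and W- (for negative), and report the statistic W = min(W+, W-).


Step 1: Drop any zero differences (none here) and take |d_i|.
|d| = [4, 8, 3, 8, 5, 6, 7, 6]
Step 2: Midrank |d_i| (ties get averaged ranks).
ranks: |4|->2, |8|->7.5, |3|->1, |8|->7.5, |5|->3, |6|->4.5, |7|->6, |6|->4.5
Step 3: Attach original signs; sum ranks with positive sign and with negative sign.
W+ = 7.5 + 1 + 7.5 + 4.5 + 4.5 = 25
W- = 2 + 3 + 6 = 11
(Check: W+ + W- = 36 should equal n(n+1)/2 = 36.)
Step 4: Test statistic W = min(W+, W-) = 11.
Step 5: Ties in |d|, so use the tie-corrected normal approximation.
        E[W] = n(n+1)/4 = 8*9/4 = 18.
        Tie groups: |d|=6 (t=2), |d|=8 (t=2); sum(t^3 - t) = 12.
        Var[W] = n(n+1)(2n+1)/24 - sum(t^3-t)/48 = 1224/24 - 12/48 = 50.75.
        z = (W - E[W]) / sqrt(Var[W]) = (11 - 18) / 7.1239 = -0.9826.
        Two-sided p = 2*Phi(z) = 0.325801.
Step 6: alpha = 0.05. fail to reject H0.

W+ = 25, W- = 11, W = min = 11, p = 0.325801, fail to reject H0.


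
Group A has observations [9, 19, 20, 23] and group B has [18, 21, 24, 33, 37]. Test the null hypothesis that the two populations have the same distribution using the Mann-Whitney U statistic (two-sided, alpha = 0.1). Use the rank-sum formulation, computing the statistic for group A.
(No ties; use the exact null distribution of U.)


Step 1: Combine and sort all 9 observations; assign midranks.
sorted (value, group): (9,X), (18,Y), (19,X), (20,X), (21,Y), (23,X), (24,Y), (33,Y), (37,Y)
ranks: 9->1, 18->2, 19->3, 20->4, 21->5, 23->6, 24->7, 33->8, 37->9
Step 2: Rank sum for X: R1 = 1 + 3 + 4 + 6 = 14.
Step 3: U_X = R1 - n1(n1+1)/2 = 14 - 4*5/2 = 14 - 10 = 4.
       U_Y = n1*n2 - U_X = 20 - 4 = 16.
Step 4: No ties, so the exact null distribution of U (based on enumerating the C(9,4) = 126 equally likely rank assignments) gives the two-sided p-value.
Step 5: p-value = 0.190476; compare to alpha = 0.1. fail to reject H0.

U_X = 4, p = 0.190476, fail to reject H0 at alpha = 0.1.


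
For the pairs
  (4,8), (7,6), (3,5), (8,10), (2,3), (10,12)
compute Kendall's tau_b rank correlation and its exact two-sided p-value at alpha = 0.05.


Step 1: Enumerate the 15 unordered pairs (i,j) with i<j and classify each by sign(x_j-x_i) * sign(y_j-y_i).
  (1,2):dx=+3,dy=-2->D; (1,3):dx=-1,dy=-3->C; (1,4):dx=+4,dy=+2->C; (1,5):dx=-2,dy=-5->C
  (1,6):dx=+6,dy=+4->C; (2,3):dx=-4,dy=-1->C; (2,4):dx=+1,dy=+4->C; (2,5):dx=-5,dy=-3->C
  (2,6):dx=+3,dy=+6->C; (3,4):dx=+5,dy=+5->C; (3,5):dx=-1,dy=-2->C; (3,6):dx=+7,dy=+7->C
  (4,5):dx=-6,dy=-7->C; (4,6):dx=+2,dy=+2->C; (5,6):dx=+8,dy=+9->C
Step 2: C = 14, D = 1, total pairs = 15.
Step 3: tau = (C - D)/(n(n-1)/2) = (14 - 1)/15 = 0.866667.
Step 4: Exact two-sided p-value (enumerate n! = 720 permutations of y under H0): p = 0.016667.
Step 5: alpha = 0.05. reject H0.

tau_b = 0.8667 (C=14, D=1), p = 0.016667, reject H0.


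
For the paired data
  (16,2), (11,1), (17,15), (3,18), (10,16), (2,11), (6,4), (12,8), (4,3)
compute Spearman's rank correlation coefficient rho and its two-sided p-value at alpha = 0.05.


Step 1: Rank x and y separately (midranks; no ties here).
rank(x): 16->8, 11->6, 17->9, 3->2, 10->5, 2->1, 6->4, 12->7, 4->3
rank(y): 2->2, 1->1, 15->7, 18->9, 16->8, 11->6, 4->4, 8->5, 3->3
Step 2: d_i = R_x(i) - R_y(i); compute d_i^2.
  (8-2)^2=36, (6-1)^2=25, (9-7)^2=4, (2-9)^2=49, (5-8)^2=9, (1-6)^2=25, (4-4)^2=0, (7-5)^2=4, (3-3)^2=0
sum(d^2) = 152.
Step 3: rho = 1 - 6*152 / (9*(9^2 - 1)) = 1 - 912/720 = -0.266667.
Step 4: Under H0, t = rho * sqrt((n-2)/(1-rho^2)) = -0.7320 ~ t(7).
Step 5: Two-sided p-value from the t-distribution with 7 df = 0.487922.
Step 6: alpha = 0.05. fail to reject H0.

rho = -0.2667, p = 0.487922, fail to reject H0 at alpha = 0.05.


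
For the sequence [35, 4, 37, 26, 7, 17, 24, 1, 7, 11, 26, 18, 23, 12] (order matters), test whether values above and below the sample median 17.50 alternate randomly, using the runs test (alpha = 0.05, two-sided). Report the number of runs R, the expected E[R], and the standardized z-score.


Step 1: Compute median = 17.50; label A = above, B = below.
Labels in order: ABAABBABBBAAAB  (n_A = 7, n_B = 7)
Step 2: Count runs R = 8.
Step 3: Under H0 (random ordering), E[R] = 2*n_A*n_B/(n_A+n_B) + 1 = 2*7*7/14 + 1 = 8.0000.
        Var[R] = 2*n_A*n_B*(2*n_A*n_B - n_A - n_B) / ((n_A+n_B)^2 * (n_A+n_B-1)) = 8232/2548 = 3.2308.
        SD[R] = 1.7974.
Step 4: R = E[R], so z = 0 with no continuity correction.
Step 5: Two-sided p-value via normal approximation = 2*(1 - Phi(|z|)) = 1.000000.
Step 6: alpha = 0.05. fail to reject H0.

R = 8, z = 0.0000, p = 1.000000, fail to reject H0.


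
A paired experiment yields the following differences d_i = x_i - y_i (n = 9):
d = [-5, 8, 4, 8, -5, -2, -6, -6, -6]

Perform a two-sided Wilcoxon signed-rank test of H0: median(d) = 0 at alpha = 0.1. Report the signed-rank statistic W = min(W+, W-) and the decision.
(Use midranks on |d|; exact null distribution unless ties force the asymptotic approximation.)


Step 1: Drop any zero differences (none here) and take |d_i|.
|d| = [5, 8, 4, 8, 5, 2, 6, 6, 6]
Step 2: Midrank |d_i| (ties get averaged ranks).
ranks: |5|->3.5, |8|->8.5, |4|->2, |8|->8.5, |5|->3.5, |2|->1, |6|->6, |6|->6, |6|->6
Step 3: Attach original signs; sum ranks with positive sign and with negative sign.
W+ = 8.5 + 2 + 8.5 = 19
W- = 3.5 + 3.5 + 1 + 6 + 6 + 6 = 26
(Check: W+ + W- = 45 should equal n(n+1)/2 = 45.)
Step 4: Test statistic W = min(W+, W-) = 19.
Step 5: Ties in |d|, so use the tie-corrected normal approximation.
        E[W] = n(n+1)/4 = 9*10/4 = 22.5.
        Tie groups: |d|=5 (t=2), |d|=6 (t=3), |d|=8 (t=2); sum(t^3 - t) = 36.
        Var[W] = n(n+1)(2n+1)/24 - sum(t^3-t)/48 = 1710/24 - 36/48 = 70.5.
        z = (W - E[W]) / sqrt(Var[W]) = (19 - 22.5) / 8.3964 = -0.4168.
        Two-sided p = 2*Phi(z) = 0.676793.
Step 6: alpha = 0.1. fail to reject H0.

W+ = 19, W- = 26, W = min = 19, p = 0.676793, fail to reject H0.


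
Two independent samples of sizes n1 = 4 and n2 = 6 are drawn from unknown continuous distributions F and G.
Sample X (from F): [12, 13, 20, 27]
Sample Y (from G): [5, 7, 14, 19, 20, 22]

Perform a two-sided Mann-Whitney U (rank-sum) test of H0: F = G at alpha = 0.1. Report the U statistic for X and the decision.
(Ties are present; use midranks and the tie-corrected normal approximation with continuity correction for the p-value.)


Step 1: Combine and sort all 10 observations; assign midranks.
sorted (value, group): (5,Y), (7,Y), (12,X), (13,X), (14,Y), (19,Y), (20,X), (20,Y), (22,Y), (27,X)
ranks: 5->1, 7->2, 12->3, 13->4, 14->5, 19->6, 20->7.5, 20->7.5, 22->9, 27->10
Step 2: Rank sum for X: R1 = 3 + 4 + 7.5 + 10 = 24.5.
Step 3: U_X = R1 - n1(n1+1)/2 = 24.5 - 4*5/2 = 24.5 - 10 = 14.5.
       U_Y = n1*n2 - U_X = 24 - 14.5 = 9.5.
Step 4: Ties are present, so use the tie-corrected normal approximation (with continuity correction) for the p-value.
Step 5: p-value = 0.668870; compare to alpha = 0.1. fail to reject H0.

U_X = 14.5, p = 0.668870, fail to reject H0 at alpha = 0.1.


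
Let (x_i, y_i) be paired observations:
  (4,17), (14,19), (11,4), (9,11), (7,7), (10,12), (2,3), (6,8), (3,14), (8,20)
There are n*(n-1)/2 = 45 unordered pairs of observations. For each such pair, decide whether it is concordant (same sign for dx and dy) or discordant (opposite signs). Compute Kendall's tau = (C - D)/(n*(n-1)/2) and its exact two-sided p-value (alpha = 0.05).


Step 1: Enumerate the 45 unordered pairs (i,j) with i<j and classify each by sign(x_j-x_i) * sign(y_j-y_i).
  (1,2):dx=+10,dy=+2->C; (1,3):dx=+7,dy=-13->D; (1,4):dx=+5,dy=-6->D; (1,5):dx=+3,dy=-10->D
  (1,6):dx=+6,dy=-5->D; (1,7):dx=-2,dy=-14->C; (1,8):dx=+2,dy=-9->D; (1,9):dx=-1,dy=-3->C
  (1,10):dx=+4,dy=+3->C; (2,3):dx=-3,dy=-15->C; (2,4):dx=-5,dy=-8->C; (2,5):dx=-7,dy=-12->C
  (2,6):dx=-4,dy=-7->C; (2,7):dx=-12,dy=-16->C; (2,8):dx=-8,dy=-11->C; (2,9):dx=-11,dy=-5->C
  (2,10):dx=-6,dy=+1->D; (3,4):dx=-2,dy=+7->D; (3,5):dx=-4,dy=+3->D; (3,6):dx=-1,dy=+8->D
  (3,7):dx=-9,dy=-1->C; (3,8):dx=-5,dy=+4->D; (3,9):dx=-8,dy=+10->D; (3,10):dx=-3,dy=+16->D
  (4,5):dx=-2,dy=-4->C; (4,6):dx=+1,dy=+1->C; (4,7):dx=-7,dy=-8->C; (4,8):dx=-3,dy=-3->C
  (4,9):dx=-6,dy=+3->D; (4,10):dx=-1,dy=+9->D; (5,6):dx=+3,dy=+5->C; (5,7):dx=-5,dy=-4->C
  (5,8):dx=-1,dy=+1->D; (5,9):dx=-4,dy=+7->D; (5,10):dx=+1,dy=+13->C; (6,7):dx=-8,dy=-9->C
  (6,8):dx=-4,dy=-4->C; (6,9):dx=-7,dy=+2->D; (6,10):dx=-2,dy=+8->D; (7,8):dx=+4,dy=+5->C
  (7,9):dx=+1,dy=+11->C; (7,10):dx=+6,dy=+17->C; (8,9):dx=-3,dy=+6->D; (8,10):dx=+2,dy=+12->C
  (9,10):dx=+5,dy=+6->C
Step 2: C = 26, D = 19, total pairs = 45.
Step 3: tau = (C - D)/(n(n-1)/2) = (26 - 19)/45 = 0.155556.
Step 4: Exact two-sided p-value (enumerate n! = 3628800 permutations of y under H0): p = 0.600654.
Step 5: alpha = 0.05. fail to reject H0.

tau_b = 0.1556 (C=26, D=19), p = 0.600654, fail to reject H0.


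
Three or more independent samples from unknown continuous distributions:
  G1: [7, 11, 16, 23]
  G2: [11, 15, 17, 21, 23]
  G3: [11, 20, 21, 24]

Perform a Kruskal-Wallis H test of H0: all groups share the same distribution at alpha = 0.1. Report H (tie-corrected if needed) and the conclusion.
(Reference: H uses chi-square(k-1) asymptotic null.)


Step 1: Combine all N = 13 observations and assign midranks.
sorted (value, group, rank): (7,G1,1), (11,G1,3), (11,G2,3), (11,G3,3), (15,G2,5), (16,G1,6), (17,G2,7), (20,G3,8), (21,G2,9.5), (21,G3,9.5), (23,G1,11.5), (23,G2,11.5), (24,G3,13)
Step 2: Sum ranks within each group.
R_1 = 21.5 (n_1 = 4)
R_2 = 36 (n_2 = 5)
R_3 = 33.5 (n_3 = 4)
Step 3: H = 12/(N(N+1)) * sum(R_i^2/n_i) - 3(N+1)
     = 12/(13*14) * (21.5^2/4 + 36^2/5 + 33.5^2/4) - 3*14
     = 0.065934 * 655.325 - 42
     = 1.208242.
Step 4: Ties present; correction factor C = 1 - 36/(13^3 - 13) = 0.983516. Corrected H = 1.208242 / 0.983516 = 1.228492.
Step 5: Under H0, H ~ chi^2(2); p-value = 0.541049.
Step 6: alpha = 0.1. fail to reject H0.

H = 1.2285, df = 2, p = 0.541049, fail to reject H0.


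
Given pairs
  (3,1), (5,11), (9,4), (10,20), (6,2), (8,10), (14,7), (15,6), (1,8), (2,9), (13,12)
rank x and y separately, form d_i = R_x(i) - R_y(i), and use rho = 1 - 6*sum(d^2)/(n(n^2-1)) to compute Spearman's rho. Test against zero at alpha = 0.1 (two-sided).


Step 1: Rank x and y separately (midranks; no ties here).
rank(x): 3->3, 5->4, 9->7, 10->8, 6->5, 8->6, 14->10, 15->11, 1->1, 2->2, 13->9
rank(y): 1->1, 11->9, 4->3, 20->11, 2->2, 10->8, 7->5, 6->4, 8->6, 9->7, 12->10
Step 2: d_i = R_x(i) - R_y(i); compute d_i^2.
  (3-1)^2=4, (4-9)^2=25, (7-3)^2=16, (8-11)^2=9, (5-2)^2=9, (6-8)^2=4, (10-5)^2=25, (11-4)^2=49, (1-6)^2=25, (2-7)^2=25, (9-10)^2=1
sum(d^2) = 192.
Step 3: rho = 1 - 6*192 / (11*(11^2 - 1)) = 1 - 1152/1320 = 0.127273.
Step 4: Under H0, t = rho * sqrt((n-2)/(1-rho^2)) = 0.3849 ~ t(9).
Step 5: Two-sided p-value from the t-distribution with 9 df = 0.709215.
Step 6: alpha = 0.1. fail to reject H0.

rho = 0.1273, p = 0.709215, fail to reject H0 at alpha = 0.1.


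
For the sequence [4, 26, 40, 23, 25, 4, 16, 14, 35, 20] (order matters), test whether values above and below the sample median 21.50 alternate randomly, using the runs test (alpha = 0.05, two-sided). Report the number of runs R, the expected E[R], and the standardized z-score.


Step 1: Compute median = 21.50; label A = above, B = below.
Labels in order: BAAAABBBAB  (n_A = 5, n_B = 5)
Step 2: Count runs R = 5.
Step 3: Under H0 (random ordering), E[R] = 2*n_A*n_B/(n_A+n_B) + 1 = 2*5*5/10 + 1 = 6.0000.
        Var[R] = 2*n_A*n_B*(2*n_A*n_B - n_A - n_B) / ((n_A+n_B)^2 * (n_A+n_B-1)) = 2000/900 = 2.2222.
        SD[R] = 1.4907.
Step 4: Continuity-corrected z = (R + 0.5 - E[R]) / SD[R] = (5 + 0.5 - 6.0000) / 1.4907 = -0.3354.
Step 5: Two-sided p-value via normal approximation = 2*(1 - Phi(|z|)) = 0.737316.
Step 6: alpha = 0.05. fail to reject H0.

R = 5, z = -0.3354, p = 0.737316, fail to reject H0.


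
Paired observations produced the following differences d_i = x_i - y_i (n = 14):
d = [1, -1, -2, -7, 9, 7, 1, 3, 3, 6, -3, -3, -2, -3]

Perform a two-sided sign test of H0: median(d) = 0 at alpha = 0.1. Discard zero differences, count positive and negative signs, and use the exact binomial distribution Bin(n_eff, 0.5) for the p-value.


Step 1: Discard zero differences. Original n = 14; n_eff = number of nonzero differences = 14.
Nonzero differences (with sign): +1, -1, -2, -7, +9, +7, +1, +3, +3, +6, -3, -3, -2, -3
Step 2: Count signs: positive = 7, negative = 7.
Step 3: Under H0: P(positive) = 0.5, so the number of positives S ~ Bin(14, 0.5).
Step 4: Two-sided exact p-value = sum of Bin(14,0.5) probabilities at or below the observed probability = 1.000000.
Step 5: alpha = 0.1. fail to reject H0.

n_eff = 14, pos = 7, neg = 7, p = 1.000000, fail to reject H0.


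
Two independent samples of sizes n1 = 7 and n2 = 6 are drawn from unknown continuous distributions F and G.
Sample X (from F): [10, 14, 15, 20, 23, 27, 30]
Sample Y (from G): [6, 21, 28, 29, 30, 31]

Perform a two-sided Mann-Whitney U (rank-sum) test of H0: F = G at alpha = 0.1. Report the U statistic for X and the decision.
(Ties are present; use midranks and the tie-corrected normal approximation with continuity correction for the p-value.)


Step 1: Combine and sort all 13 observations; assign midranks.
sorted (value, group): (6,Y), (10,X), (14,X), (15,X), (20,X), (21,Y), (23,X), (27,X), (28,Y), (29,Y), (30,X), (30,Y), (31,Y)
ranks: 6->1, 10->2, 14->3, 15->4, 20->5, 21->6, 23->7, 27->8, 28->9, 29->10, 30->11.5, 30->11.5, 31->13
Step 2: Rank sum for X: R1 = 2 + 3 + 4 + 5 + 7 + 8 + 11.5 = 40.5.
Step 3: U_X = R1 - n1(n1+1)/2 = 40.5 - 7*8/2 = 40.5 - 28 = 12.5.
       U_Y = n1*n2 - U_X = 42 - 12.5 = 29.5.
Step 4: Ties are present, so use the tie-corrected normal approximation (with continuity correction) for the p-value.
Step 5: p-value = 0.252445; compare to alpha = 0.1. fail to reject H0.

U_X = 12.5, p = 0.252445, fail to reject H0 at alpha = 0.1.


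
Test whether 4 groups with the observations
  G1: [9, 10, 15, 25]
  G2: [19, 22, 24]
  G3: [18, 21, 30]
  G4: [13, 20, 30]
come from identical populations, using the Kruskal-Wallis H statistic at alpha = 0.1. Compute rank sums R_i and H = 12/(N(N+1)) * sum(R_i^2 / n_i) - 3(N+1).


Step 1: Combine all N = 13 observations and assign midranks.
sorted (value, group, rank): (9,G1,1), (10,G1,2), (13,G4,3), (15,G1,4), (18,G3,5), (19,G2,6), (20,G4,7), (21,G3,8), (22,G2,9), (24,G2,10), (25,G1,11), (30,G3,12.5), (30,G4,12.5)
Step 2: Sum ranks within each group.
R_1 = 18 (n_1 = 4)
R_2 = 25 (n_2 = 3)
R_3 = 25.5 (n_3 = 3)
R_4 = 22.5 (n_4 = 3)
Step 3: H = 12/(N(N+1)) * sum(R_i^2/n_i) - 3(N+1)
     = 12/(13*14) * (18^2/4 + 25^2/3 + 25.5^2/3 + 22.5^2/3) - 3*14
     = 0.065934 * 674.833 - 42
     = 2.494505.
Step 4: Ties present; correction factor C = 1 - 6/(13^3 - 13) = 0.997253. Corrected H = 2.494505 / 0.997253 = 2.501377.
Step 5: Under H0, H ~ chi^2(3); p-value = 0.475042.
Step 6: alpha = 0.1. fail to reject H0.

H = 2.5014, df = 3, p = 0.475042, fail to reject H0.


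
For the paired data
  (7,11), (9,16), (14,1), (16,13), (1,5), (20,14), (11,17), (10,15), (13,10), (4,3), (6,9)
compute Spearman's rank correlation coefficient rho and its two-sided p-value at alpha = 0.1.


Step 1: Rank x and y separately (midranks; no ties here).
rank(x): 7->4, 9->5, 14->9, 16->10, 1->1, 20->11, 11->7, 10->6, 13->8, 4->2, 6->3
rank(y): 11->6, 16->10, 1->1, 13->7, 5->3, 14->8, 17->11, 15->9, 10->5, 3->2, 9->4
Step 2: d_i = R_x(i) - R_y(i); compute d_i^2.
  (4-6)^2=4, (5-10)^2=25, (9-1)^2=64, (10-7)^2=9, (1-3)^2=4, (11-8)^2=9, (7-11)^2=16, (6-9)^2=9, (8-5)^2=9, (2-2)^2=0, (3-4)^2=1
sum(d^2) = 150.
Step 3: rho = 1 - 6*150 / (11*(11^2 - 1)) = 1 - 900/1320 = 0.318182.
Step 4: Under H0, t = rho * sqrt((n-2)/(1-rho^2)) = 1.0069 ~ t(9).
Step 5: Two-sided p-value from the t-distribution with 9 df = 0.340298.
Step 6: alpha = 0.1. fail to reject H0.

rho = 0.3182, p = 0.340298, fail to reject H0 at alpha = 0.1.


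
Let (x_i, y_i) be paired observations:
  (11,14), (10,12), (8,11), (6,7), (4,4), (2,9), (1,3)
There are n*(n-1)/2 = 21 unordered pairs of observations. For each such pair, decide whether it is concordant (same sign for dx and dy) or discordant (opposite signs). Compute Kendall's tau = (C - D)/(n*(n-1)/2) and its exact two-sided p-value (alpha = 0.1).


Step 1: Enumerate the 21 unordered pairs (i,j) with i<j and classify each by sign(x_j-x_i) * sign(y_j-y_i).
  (1,2):dx=-1,dy=-2->C; (1,3):dx=-3,dy=-3->C; (1,4):dx=-5,dy=-7->C; (1,5):dx=-7,dy=-10->C
  (1,6):dx=-9,dy=-5->C; (1,7):dx=-10,dy=-11->C; (2,3):dx=-2,dy=-1->C; (2,4):dx=-4,dy=-5->C
  (2,5):dx=-6,dy=-8->C; (2,6):dx=-8,dy=-3->C; (2,7):dx=-9,dy=-9->C; (3,4):dx=-2,dy=-4->C
  (3,5):dx=-4,dy=-7->C; (3,6):dx=-6,dy=-2->C; (3,7):dx=-7,dy=-8->C; (4,5):dx=-2,dy=-3->C
  (4,6):dx=-4,dy=+2->D; (4,7):dx=-5,dy=-4->C; (5,6):dx=-2,dy=+5->D; (5,7):dx=-3,dy=-1->C
  (6,7):dx=-1,dy=-6->C
Step 2: C = 19, D = 2, total pairs = 21.
Step 3: tau = (C - D)/(n(n-1)/2) = (19 - 2)/21 = 0.809524.
Step 4: Exact two-sided p-value (enumerate n! = 5040 permutations of y under H0): p = 0.010714.
Step 5: alpha = 0.1. reject H0.

tau_b = 0.8095 (C=19, D=2), p = 0.010714, reject H0.


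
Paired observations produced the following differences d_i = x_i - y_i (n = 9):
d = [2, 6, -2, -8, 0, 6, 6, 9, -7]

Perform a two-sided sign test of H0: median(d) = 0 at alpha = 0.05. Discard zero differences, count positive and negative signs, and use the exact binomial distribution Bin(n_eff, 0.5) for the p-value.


Step 1: Discard zero differences. Original n = 9; n_eff = number of nonzero differences = 8.
Nonzero differences (with sign): +2, +6, -2, -8, +6, +6, +9, -7
Step 2: Count signs: positive = 5, negative = 3.
Step 3: Under H0: P(positive) = 0.5, so the number of positives S ~ Bin(8, 0.5).
Step 4: Two-sided exact p-value = sum of Bin(8,0.5) probabilities at or below the observed probability = 0.726562.
Step 5: alpha = 0.05. fail to reject H0.

n_eff = 8, pos = 5, neg = 3, p = 0.726562, fail to reject H0.


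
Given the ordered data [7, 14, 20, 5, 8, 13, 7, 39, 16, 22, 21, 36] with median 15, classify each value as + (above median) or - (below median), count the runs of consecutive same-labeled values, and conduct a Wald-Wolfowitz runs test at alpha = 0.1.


Step 1: Compute median = 15; label A = above, B = below.
Labels in order: BBABBBBAAAAA  (n_A = 6, n_B = 6)
Step 2: Count runs R = 4.
Step 3: Under H0 (random ordering), E[R] = 2*n_A*n_B/(n_A+n_B) + 1 = 2*6*6/12 + 1 = 7.0000.
        Var[R] = 2*n_A*n_B*(2*n_A*n_B - n_A - n_B) / ((n_A+n_B)^2 * (n_A+n_B-1)) = 4320/1584 = 2.7273.
        SD[R] = 1.6514.
Step 4: Continuity-corrected z = (R + 0.5 - E[R]) / SD[R] = (4 + 0.5 - 7.0000) / 1.6514 = -1.5138.
Step 5: Two-sided p-value via normal approximation = 2*(1 - Phi(|z|)) = 0.130070.
Step 6: alpha = 0.1. fail to reject H0.

R = 4, z = -1.5138, p = 0.130070, fail to reject H0.


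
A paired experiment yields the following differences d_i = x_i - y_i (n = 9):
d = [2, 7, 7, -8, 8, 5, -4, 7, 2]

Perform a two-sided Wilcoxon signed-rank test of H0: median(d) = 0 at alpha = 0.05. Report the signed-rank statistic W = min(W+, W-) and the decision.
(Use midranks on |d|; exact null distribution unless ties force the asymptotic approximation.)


Step 1: Drop any zero differences (none here) and take |d_i|.
|d| = [2, 7, 7, 8, 8, 5, 4, 7, 2]
Step 2: Midrank |d_i| (ties get averaged ranks).
ranks: |2|->1.5, |7|->6, |7|->6, |8|->8.5, |8|->8.5, |5|->4, |4|->3, |7|->6, |2|->1.5
Step 3: Attach original signs; sum ranks with positive sign and with negative sign.
W+ = 1.5 + 6 + 6 + 8.5 + 4 + 6 + 1.5 = 33.5
W- = 8.5 + 3 = 11.5
(Check: W+ + W- = 45 should equal n(n+1)/2 = 45.)
Step 4: Test statistic W = min(W+, W-) = 11.5.
Step 5: Ties in |d|, so use the tie-corrected normal approximation.
        E[W] = n(n+1)/4 = 9*10/4 = 22.5.
        Tie groups: |d|=2 (t=2), |d|=7 (t=3), |d|=8 (t=2); sum(t^3 - t) = 36.
        Var[W] = n(n+1)(2n+1)/24 - sum(t^3-t)/48 = 1710/24 - 36/48 = 70.5.
        z = (W - E[W]) / sqrt(Var[W]) = (11.5 - 22.5) / 8.3964 = -1.3101.
        Two-sided p = 2*Phi(z) = 0.190168.
Step 6: alpha = 0.05. fail to reject H0.

W+ = 33.5, W- = 11.5, W = min = 11.5, p = 0.190168, fail to reject H0.


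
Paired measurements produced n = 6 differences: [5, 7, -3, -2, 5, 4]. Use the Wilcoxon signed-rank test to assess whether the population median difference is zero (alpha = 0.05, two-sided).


Step 1: Drop any zero differences (none here) and take |d_i|.
|d| = [5, 7, 3, 2, 5, 4]
Step 2: Midrank |d_i| (ties get averaged ranks).
ranks: |5|->4.5, |7|->6, |3|->2, |2|->1, |5|->4.5, |4|->3
Step 3: Attach original signs; sum ranks with positive sign and with negative sign.
W+ = 4.5 + 6 + 4.5 + 3 = 18
W- = 2 + 1 = 3
(Check: W+ + W- = 21 should equal n(n+1)/2 = 21.)
Step 4: Test statistic W = min(W+, W-) = 3.
Step 5: Ties in |d|, so use the tie-corrected normal approximation.
        E[W] = n(n+1)/4 = 6*7/4 = 10.5.
        Tie groups: |d|=5 (t=2); sum(t^3 - t) = 6.
        Var[W] = n(n+1)(2n+1)/24 - sum(t^3-t)/48 = 546/24 - 6/48 = 22.625.
        z = (W - E[W]) / sqrt(Var[W]) = (3 - 10.5) / 4.7566 = -1.5768.
        Two-sided p = 2*Phi(z) = 0.114850.
Step 6: alpha = 0.05. fail to reject H0.

W+ = 18, W- = 3, W = min = 3, p = 0.114850, fail to reject H0.


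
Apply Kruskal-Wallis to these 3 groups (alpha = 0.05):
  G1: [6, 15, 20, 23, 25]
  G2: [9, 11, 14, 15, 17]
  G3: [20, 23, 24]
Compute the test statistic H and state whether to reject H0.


Step 1: Combine all N = 13 observations and assign midranks.
sorted (value, group, rank): (6,G1,1), (9,G2,2), (11,G2,3), (14,G2,4), (15,G1,5.5), (15,G2,5.5), (17,G2,7), (20,G1,8.5), (20,G3,8.5), (23,G1,10.5), (23,G3,10.5), (24,G3,12), (25,G1,13)
Step 2: Sum ranks within each group.
R_1 = 38.5 (n_1 = 5)
R_2 = 21.5 (n_2 = 5)
R_3 = 31 (n_3 = 3)
Step 3: H = 12/(N(N+1)) * sum(R_i^2/n_i) - 3(N+1)
     = 12/(13*14) * (38.5^2/5 + 21.5^2/5 + 31^2/3) - 3*14
     = 0.065934 * 709.233 - 42
     = 4.762637.
Step 4: Ties present; correction factor C = 1 - 18/(13^3 - 13) = 0.991758. Corrected H = 4.762637 / 0.991758 = 4.802216.
Step 5: Under H0, H ~ chi^2(2); p-value = 0.090617.
Step 6: alpha = 0.05. fail to reject H0.

H = 4.8022, df = 2, p = 0.090617, fail to reject H0.


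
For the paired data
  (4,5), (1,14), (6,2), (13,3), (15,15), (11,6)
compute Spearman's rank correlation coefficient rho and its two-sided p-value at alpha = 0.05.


Step 1: Rank x and y separately (midranks; no ties here).
rank(x): 4->2, 1->1, 6->3, 13->5, 15->6, 11->4
rank(y): 5->3, 14->5, 2->1, 3->2, 15->6, 6->4
Step 2: d_i = R_x(i) - R_y(i); compute d_i^2.
  (2-3)^2=1, (1-5)^2=16, (3-1)^2=4, (5-2)^2=9, (6-6)^2=0, (4-4)^2=0
sum(d^2) = 30.
Step 3: rho = 1 - 6*30 / (6*(6^2 - 1)) = 1 - 180/210 = 0.142857.
Step 4: Under H0, t = rho * sqrt((n-2)/(1-rho^2)) = 0.2887 ~ t(4).
Step 5: Two-sided p-value from the t-distribution with 4 df = 0.787172.
Step 6: alpha = 0.05. fail to reject H0.

rho = 0.1429, p = 0.787172, fail to reject H0 at alpha = 0.05.


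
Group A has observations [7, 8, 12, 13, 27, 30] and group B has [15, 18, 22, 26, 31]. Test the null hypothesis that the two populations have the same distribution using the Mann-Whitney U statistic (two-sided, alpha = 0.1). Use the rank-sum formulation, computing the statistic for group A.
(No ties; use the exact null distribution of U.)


Step 1: Combine and sort all 11 observations; assign midranks.
sorted (value, group): (7,X), (8,X), (12,X), (13,X), (15,Y), (18,Y), (22,Y), (26,Y), (27,X), (30,X), (31,Y)
ranks: 7->1, 8->2, 12->3, 13->4, 15->5, 18->6, 22->7, 26->8, 27->9, 30->10, 31->11
Step 2: Rank sum for X: R1 = 1 + 2 + 3 + 4 + 9 + 10 = 29.
Step 3: U_X = R1 - n1(n1+1)/2 = 29 - 6*7/2 = 29 - 21 = 8.
       U_Y = n1*n2 - U_X = 30 - 8 = 22.
Step 4: No ties, so the exact null distribution of U (based on enumerating the C(11,6) = 462 equally likely rank assignments) gives the two-sided p-value.
Step 5: p-value = 0.246753; compare to alpha = 0.1. fail to reject H0.

U_X = 8, p = 0.246753, fail to reject H0 at alpha = 0.1.


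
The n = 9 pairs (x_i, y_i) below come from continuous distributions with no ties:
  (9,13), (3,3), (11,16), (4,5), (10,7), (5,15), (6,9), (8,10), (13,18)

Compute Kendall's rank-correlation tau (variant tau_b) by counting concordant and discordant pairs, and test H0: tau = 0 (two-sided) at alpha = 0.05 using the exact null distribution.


Step 1: Enumerate the 36 unordered pairs (i,j) with i<j and classify each by sign(x_j-x_i) * sign(y_j-y_i).
  (1,2):dx=-6,dy=-10->C; (1,3):dx=+2,dy=+3->C; (1,4):dx=-5,dy=-8->C; (1,5):dx=+1,dy=-6->D
  (1,6):dx=-4,dy=+2->D; (1,7):dx=-3,dy=-4->C; (1,8):dx=-1,dy=-3->C; (1,9):dx=+4,dy=+5->C
  (2,3):dx=+8,dy=+13->C; (2,4):dx=+1,dy=+2->C; (2,5):dx=+7,dy=+4->C; (2,6):dx=+2,dy=+12->C
  (2,7):dx=+3,dy=+6->C; (2,8):dx=+5,dy=+7->C; (2,9):dx=+10,dy=+15->C; (3,4):dx=-7,dy=-11->C
  (3,5):dx=-1,dy=-9->C; (3,6):dx=-6,dy=-1->C; (3,7):dx=-5,dy=-7->C; (3,8):dx=-3,dy=-6->C
  (3,9):dx=+2,dy=+2->C; (4,5):dx=+6,dy=+2->C; (4,6):dx=+1,dy=+10->C; (4,7):dx=+2,dy=+4->C
  (4,8):dx=+4,dy=+5->C; (4,9):dx=+9,dy=+13->C; (5,6):dx=-5,dy=+8->D; (5,7):dx=-4,dy=+2->D
  (5,8):dx=-2,dy=+3->D; (5,9):dx=+3,dy=+11->C; (6,7):dx=+1,dy=-6->D; (6,8):dx=+3,dy=-5->D
  (6,9):dx=+8,dy=+3->C; (7,8):dx=+2,dy=+1->C; (7,9):dx=+7,dy=+9->C; (8,9):dx=+5,dy=+8->C
Step 2: C = 29, D = 7, total pairs = 36.
Step 3: tau = (C - D)/(n(n-1)/2) = (29 - 7)/36 = 0.611111.
Step 4: Exact two-sided p-value (enumerate n! = 362880 permutations of y under H0): p = 0.024741.
Step 5: alpha = 0.05. reject H0.

tau_b = 0.6111 (C=29, D=7), p = 0.024741, reject H0.


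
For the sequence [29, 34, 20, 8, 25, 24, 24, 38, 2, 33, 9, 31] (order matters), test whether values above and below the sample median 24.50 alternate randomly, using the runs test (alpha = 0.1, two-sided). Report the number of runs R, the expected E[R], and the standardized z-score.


Step 1: Compute median = 24.50; label A = above, B = below.
Labels in order: AABBABBABABA  (n_A = 6, n_B = 6)
Step 2: Count runs R = 9.
Step 3: Under H0 (random ordering), E[R] = 2*n_A*n_B/(n_A+n_B) + 1 = 2*6*6/12 + 1 = 7.0000.
        Var[R] = 2*n_A*n_B*(2*n_A*n_B - n_A - n_B) / ((n_A+n_B)^2 * (n_A+n_B-1)) = 4320/1584 = 2.7273.
        SD[R] = 1.6514.
Step 4: Continuity-corrected z = (R - 0.5 - E[R]) / SD[R] = (9 - 0.5 - 7.0000) / 1.6514 = 0.9083.
Step 5: Two-sided p-value via normal approximation = 2*(1 - Phi(|z|)) = 0.363722.
Step 6: alpha = 0.1. fail to reject H0.

R = 9, z = 0.9083, p = 0.363722, fail to reject H0.


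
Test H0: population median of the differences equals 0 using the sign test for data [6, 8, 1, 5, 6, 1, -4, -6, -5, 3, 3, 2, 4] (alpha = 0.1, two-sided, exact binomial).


Step 1: Discard zero differences. Original n = 13; n_eff = number of nonzero differences = 13.
Nonzero differences (with sign): +6, +8, +1, +5, +6, +1, -4, -6, -5, +3, +3, +2, +4
Step 2: Count signs: positive = 10, negative = 3.
Step 3: Under H0: P(positive) = 0.5, so the number of positives S ~ Bin(13, 0.5).
Step 4: Two-sided exact p-value = sum of Bin(13,0.5) probabilities at or below the observed probability = 0.092285.
Step 5: alpha = 0.1. reject H0.

n_eff = 13, pos = 10, neg = 3, p = 0.092285, reject H0.


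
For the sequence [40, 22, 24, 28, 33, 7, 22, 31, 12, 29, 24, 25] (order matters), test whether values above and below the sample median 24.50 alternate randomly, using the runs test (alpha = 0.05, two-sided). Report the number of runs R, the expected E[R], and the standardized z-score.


Step 1: Compute median = 24.50; label A = above, B = below.
Labels in order: ABBAABBABABA  (n_A = 6, n_B = 6)
Step 2: Count runs R = 9.
Step 3: Under H0 (random ordering), E[R] = 2*n_A*n_B/(n_A+n_B) + 1 = 2*6*6/12 + 1 = 7.0000.
        Var[R] = 2*n_A*n_B*(2*n_A*n_B - n_A - n_B) / ((n_A+n_B)^2 * (n_A+n_B-1)) = 4320/1584 = 2.7273.
        SD[R] = 1.6514.
Step 4: Continuity-corrected z = (R - 0.5 - E[R]) / SD[R] = (9 - 0.5 - 7.0000) / 1.6514 = 0.9083.
Step 5: Two-sided p-value via normal approximation = 2*(1 - Phi(|z|)) = 0.363722.
Step 6: alpha = 0.05. fail to reject H0.

R = 9, z = 0.9083, p = 0.363722, fail to reject H0.


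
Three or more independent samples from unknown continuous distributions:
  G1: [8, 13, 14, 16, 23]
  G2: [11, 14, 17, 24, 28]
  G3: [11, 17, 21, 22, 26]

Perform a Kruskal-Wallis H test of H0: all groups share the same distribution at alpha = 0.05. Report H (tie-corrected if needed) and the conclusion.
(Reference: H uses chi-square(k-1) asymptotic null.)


Step 1: Combine all N = 15 observations and assign midranks.
sorted (value, group, rank): (8,G1,1), (11,G2,2.5), (11,G3,2.5), (13,G1,4), (14,G1,5.5), (14,G2,5.5), (16,G1,7), (17,G2,8.5), (17,G3,8.5), (21,G3,10), (22,G3,11), (23,G1,12), (24,G2,13), (26,G3,14), (28,G2,15)
Step 2: Sum ranks within each group.
R_1 = 29.5 (n_1 = 5)
R_2 = 44.5 (n_2 = 5)
R_3 = 46 (n_3 = 5)
Step 3: H = 12/(N(N+1)) * sum(R_i^2/n_i) - 3(N+1)
     = 12/(15*16) * (29.5^2/5 + 44.5^2/5 + 46^2/5) - 3*16
     = 0.050000 * 993.3 - 48
     = 1.665000.
Step 4: Ties present; correction factor C = 1 - 18/(15^3 - 15) = 0.994643. Corrected H = 1.665000 / 0.994643 = 1.673968.
Step 5: Under H0, H ~ chi^2(2); p-value = 0.433015.
Step 6: alpha = 0.05. fail to reject H0.

H = 1.6740, df = 2, p = 0.433015, fail to reject H0.


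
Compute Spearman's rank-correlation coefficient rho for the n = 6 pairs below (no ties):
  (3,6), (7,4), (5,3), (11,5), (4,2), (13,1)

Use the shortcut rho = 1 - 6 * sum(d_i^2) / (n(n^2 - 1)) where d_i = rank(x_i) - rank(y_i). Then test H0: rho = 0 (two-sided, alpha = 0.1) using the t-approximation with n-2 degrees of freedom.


Step 1: Rank x and y separately (midranks; no ties here).
rank(x): 3->1, 7->4, 5->3, 11->5, 4->2, 13->6
rank(y): 6->6, 4->4, 3->3, 5->5, 2->2, 1->1
Step 2: d_i = R_x(i) - R_y(i); compute d_i^2.
  (1-6)^2=25, (4-4)^2=0, (3-3)^2=0, (5-5)^2=0, (2-2)^2=0, (6-1)^2=25
sum(d^2) = 50.
Step 3: rho = 1 - 6*50 / (6*(6^2 - 1)) = 1 - 300/210 = -0.428571.
Step 4: Under H0, t = rho * sqrt((n-2)/(1-rho^2)) = -0.9487 ~ t(4).
Step 5: Two-sided p-value from the t-distribution with 4 df = 0.396501.
Step 6: alpha = 0.1. fail to reject H0.

rho = -0.4286, p = 0.396501, fail to reject H0 at alpha = 0.1.


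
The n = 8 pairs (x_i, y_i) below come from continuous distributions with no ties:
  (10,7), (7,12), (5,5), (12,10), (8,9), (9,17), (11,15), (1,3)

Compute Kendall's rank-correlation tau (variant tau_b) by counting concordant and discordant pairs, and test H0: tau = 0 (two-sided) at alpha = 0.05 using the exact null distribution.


Step 1: Enumerate the 28 unordered pairs (i,j) with i<j and classify each by sign(x_j-x_i) * sign(y_j-y_i).
  (1,2):dx=-3,dy=+5->D; (1,3):dx=-5,dy=-2->C; (1,4):dx=+2,dy=+3->C; (1,5):dx=-2,dy=+2->D
  (1,6):dx=-1,dy=+10->D; (1,7):dx=+1,dy=+8->C; (1,8):dx=-9,dy=-4->C; (2,3):dx=-2,dy=-7->C
  (2,4):dx=+5,dy=-2->D; (2,5):dx=+1,dy=-3->D; (2,6):dx=+2,dy=+5->C; (2,7):dx=+4,dy=+3->C
  (2,8):dx=-6,dy=-9->C; (3,4):dx=+7,dy=+5->C; (3,5):dx=+3,dy=+4->C; (3,6):dx=+4,dy=+12->C
  (3,7):dx=+6,dy=+10->C; (3,8):dx=-4,dy=-2->C; (4,5):dx=-4,dy=-1->C; (4,6):dx=-3,dy=+7->D
  (4,7):dx=-1,dy=+5->D; (4,8):dx=-11,dy=-7->C; (5,6):dx=+1,dy=+8->C; (5,7):dx=+3,dy=+6->C
  (5,8):dx=-7,dy=-6->C; (6,7):dx=+2,dy=-2->D; (6,8):dx=-8,dy=-14->C; (7,8):dx=-10,dy=-12->C
Step 2: C = 20, D = 8, total pairs = 28.
Step 3: tau = (C - D)/(n(n-1)/2) = (20 - 8)/28 = 0.428571.
Step 4: Exact two-sided p-value (enumerate n! = 40320 permutations of y under H0): p = 0.178869.
Step 5: alpha = 0.05. fail to reject H0.

tau_b = 0.4286 (C=20, D=8), p = 0.178869, fail to reject H0.


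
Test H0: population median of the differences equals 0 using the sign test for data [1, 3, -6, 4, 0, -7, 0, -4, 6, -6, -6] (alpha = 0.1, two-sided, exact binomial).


Step 1: Discard zero differences. Original n = 11; n_eff = number of nonzero differences = 9.
Nonzero differences (with sign): +1, +3, -6, +4, -7, -4, +6, -6, -6
Step 2: Count signs: positive = 4, negative = 5.
Step 3: Under H0: P(positive) = 0.5, so the number of positives S ~ Bin(9, 0.5).
Step 4: Two-sided exact p-value = sum of Bin(9,0.5) probabilities at or below the observed probability = 1.000000.
Step 5: alpha = 0.1. fail to reject H0.

n_eff = 9, pos = 4, neg = 5, p = 1.000000, fail to reject H0.


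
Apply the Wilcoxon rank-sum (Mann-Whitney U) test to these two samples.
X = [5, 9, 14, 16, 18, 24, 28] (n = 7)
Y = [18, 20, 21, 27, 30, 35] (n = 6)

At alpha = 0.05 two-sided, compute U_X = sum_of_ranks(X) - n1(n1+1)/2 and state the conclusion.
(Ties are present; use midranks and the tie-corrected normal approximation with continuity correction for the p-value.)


Step 1: Combine and sort all 13 observations; assign midranks.
sorted (value, group): (5,X), (9,X), (14,X), (16,X), (18,X), (18,Y), (20,Y), (21,Y), (24,X), (27,Y), (28,X), (30,Y), (35,Y)
ranks: 5->1, 9->2, 14->3, 16->4, 18->5.5, 18->5.5, 20->7, 21->8, 24->9, 27->10, 28->11, 30->12, 35->13
Step 2: Rank sum for X: R1 = 1 + 2 + 3 + 4 + 5.5 + 9 + 11 = 35.5.
Step 3: U_X = R1 - n1(n1+1)/2 = 35.5 - 7*8/2 = 35.5 - 28 = 7.5.
       U_Y = n1*n2 - U_X = 42 - 7.5 = 34.5.
Step 4: Ties are present, so use the tie-corrected normal approximation (with continuity correction) for the p-value.
Step 5: p-value = 0.062928; compare to alpha = 0.05. fail to reject H0.

U_X = 7.5, p = 0.062928, fail to reject H0 at alpha = 0.05.


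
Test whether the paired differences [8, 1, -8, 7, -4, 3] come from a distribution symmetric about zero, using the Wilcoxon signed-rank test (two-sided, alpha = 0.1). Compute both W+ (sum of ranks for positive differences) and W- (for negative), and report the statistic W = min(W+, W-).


Step 1: Drop any zero differences (none here) and take |d_i|.
|d| = [8, 1, 8, 7, 4, 3]
Step 2: Midrank |d_i| (ties get averaged ranks).
ranks: |8|->5.5, |1|->1, |8|->5.5, |7|->4, |4|->3, |3|->2
Step 3: Attach original signs; sum ranks with positive sign and with negative sign.
W+ = 5.5 + 1 + 4 + 2 = 12.5
W- = 5.5 + 3 = 8.5
(Check: W+ + W- = 21 should equal n(n+1)/2 = 21.)
Step 4: Test statistic W = min(W+, W-) = 8.5.
Step 5: Ties in |d|, so use the tie-corrected normal approximation.
        E[W] = n(n+1)/4 = 6*7/4 = 10.5.
        Tie groups: |d|=8 (t=2); sum(t^3 - t) = 6.
        Var[W] = n(n+1)(2n+1)/24 - sum(t^3-t)/48 = 546/24 - 6/48 = 22.625.
        z = (W - E[W]) / sqrt(Var[W]) = (8.5 - 10.5) / 4.7566 = -0.4205.
        Two-sided p = 2*Phi(z) = 0.674142.
Step 6: alpha = 0.1. fail to reject H0.

W+ = 12.5, W- = 8.5, W = min = 8.5, p = 0.674142, fail to reject H0.
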